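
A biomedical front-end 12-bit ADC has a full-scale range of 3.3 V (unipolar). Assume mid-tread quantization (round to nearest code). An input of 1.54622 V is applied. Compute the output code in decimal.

With 4096 levels over 3.3 V, one step is 0.806 mV.
(V_in − V_low)/LSB = (1.54622 − 0) / 0.000805664 = 1919.187.
round(1919.187) = 1919.

code 1919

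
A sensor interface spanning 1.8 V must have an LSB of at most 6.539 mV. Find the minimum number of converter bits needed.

Number of steps required ≥ 1.8 V / 6.539 mV = 275.27.
Need 2^N ≥ 275.27; 2^8 = 256, 2^9 = 512.
Minimum N = 9.

9 bits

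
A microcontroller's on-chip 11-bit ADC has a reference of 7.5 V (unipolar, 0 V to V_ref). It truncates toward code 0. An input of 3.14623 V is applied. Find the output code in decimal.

code 859

Full-scale span = 7.5 V; LSB = 7.5/2^11 = 3.662 mV.
(V_in − V_low)/LSB = (3.14623 − 0) / 0.00366211 = 859.131.
So the output code is 859.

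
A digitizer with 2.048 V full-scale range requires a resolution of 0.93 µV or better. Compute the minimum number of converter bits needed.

22 bits

Number of steps required ≥ 2.048 V / 0.93 µV = 2202150.54.
Need 2^N ≥ 2202150.54; 2^21 = 2097152, 2^22 = 4194304.
Minimum N = 22.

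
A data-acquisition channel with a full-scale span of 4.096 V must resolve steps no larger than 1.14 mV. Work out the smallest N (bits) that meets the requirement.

12 bits

Number of steps required ≥ 4.096 V / 1.14 mV = 3592.98.
Need 2^N ≥ 3592.98; 2^11 = 2048, 2^12 = 4096.
Minimum N = 12.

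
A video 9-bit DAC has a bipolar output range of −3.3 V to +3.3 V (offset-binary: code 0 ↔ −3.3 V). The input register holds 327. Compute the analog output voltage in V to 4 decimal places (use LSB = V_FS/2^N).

0.9152 V

LSB = 6.6 V / 2^9 = 12.891 mV.
V_out = (−3.3) + 327 × 0.0128906 V = 0.915234 V.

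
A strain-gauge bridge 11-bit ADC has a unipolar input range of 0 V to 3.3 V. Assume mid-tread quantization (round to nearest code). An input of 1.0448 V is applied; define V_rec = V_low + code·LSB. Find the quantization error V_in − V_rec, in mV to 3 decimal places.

0.659 mV

Step size: 3.3 V ÷ 2^11 = 1.611 mV.
Scaled input = 648.4092 LSBs, so code = 648.
V_rec = 0 + 648·0.00161133 = 1.0441406 V.
Difference: 0.000659375 V → 0.659 mV.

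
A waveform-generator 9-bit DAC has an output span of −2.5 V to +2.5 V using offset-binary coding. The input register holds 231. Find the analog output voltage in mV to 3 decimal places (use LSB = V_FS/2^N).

-244.141 mV

LSB = 5 V / 2^9 = 9.766 mV.
V_out = (−2.5) + 231 × 0.00976562 V = -0.244141 V.
= -244.141 mV.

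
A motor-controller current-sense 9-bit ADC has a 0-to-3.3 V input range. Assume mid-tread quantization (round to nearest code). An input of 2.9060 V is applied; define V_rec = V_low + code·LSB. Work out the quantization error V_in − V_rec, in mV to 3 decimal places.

-0.836 mV

Step size: 3.3 V ÷ 2^9 = 6.445 mV.
Scaled input = 450.8703 LSBs, so code = 451.
Reconstructed: 2.9068359 V.
V_in − V_rec = -0.000835937 V = -0.836 mV.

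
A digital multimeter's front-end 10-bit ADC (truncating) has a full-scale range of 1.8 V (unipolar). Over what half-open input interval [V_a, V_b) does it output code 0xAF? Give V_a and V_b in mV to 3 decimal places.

[307.617 mV, 309.375 mV)

LSB = 1.8/2^10 = 1.758 mV.
Code 0xAF = 175 decimal.
V_a = V_low + 175·LSB = 0.307617 V; V_b = V_low + 176·LSB = 0.309375 V.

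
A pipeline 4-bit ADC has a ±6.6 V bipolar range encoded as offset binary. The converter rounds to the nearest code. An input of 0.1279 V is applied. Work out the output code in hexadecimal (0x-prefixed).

Full-scale span = 13.2 V; LSB = 13.2/2^4 = 0.8250 V.
(0.1279 − (−6.6)) / 0.825 = 8.155 LSBs.
round(8.155) = 8.
In hexadecimal (0x-prefixed): 0x8.

code 0x8 (decimal 8)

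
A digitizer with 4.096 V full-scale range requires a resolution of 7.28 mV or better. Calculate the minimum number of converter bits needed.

Number of steps required ≥ 4.096 V / 7.28 mV = 562.64.
Need 2^N ≥ 562.64; 2^9 = 512, 2^10 = 1024.
Minimum N = 10.

10 bits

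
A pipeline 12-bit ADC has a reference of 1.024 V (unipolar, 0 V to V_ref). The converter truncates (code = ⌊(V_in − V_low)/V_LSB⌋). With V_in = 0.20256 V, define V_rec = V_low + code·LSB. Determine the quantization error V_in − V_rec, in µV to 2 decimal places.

LSB = 1.024/2^12 = 250.00 µV.
Scaled input = 810.2400 LSBs, so code = 810.
Code 810 maps back to 0 + 810×0.00025 V = 0.2025 V.
Difference: 6e-05 V → 60.00 µV.

60.00 µV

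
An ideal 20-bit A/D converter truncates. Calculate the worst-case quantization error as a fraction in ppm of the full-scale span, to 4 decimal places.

Truncating → worst-case error = 1 LSB = V_FS/2^20, so 1e+06/1048576 = 0.953674 ppm of full scale.

0.9537 ppm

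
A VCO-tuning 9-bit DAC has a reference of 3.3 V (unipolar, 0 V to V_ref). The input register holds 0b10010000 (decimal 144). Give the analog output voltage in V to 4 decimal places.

LSB = 3.3 V / 2^9 = 6.445 mV.
Code 0b10010000 = 144 decimal.
V_out = 0 + 144 × 0.00644531 V = 0.928125 V.

0.9281 V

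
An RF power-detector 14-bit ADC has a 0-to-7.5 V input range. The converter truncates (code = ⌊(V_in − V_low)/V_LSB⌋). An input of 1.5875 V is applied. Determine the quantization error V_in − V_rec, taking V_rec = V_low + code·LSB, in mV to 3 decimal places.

One LSB is 7.5 V / 16384 = 457.76 µV.
(1.5875 − 0)/0.000457764 = 3467.9467; ⌊·⌋ gives code 3467.
V_rec = 0 + 3467·0.000457764 = 1.5870667 V.
Difference: 0.00043335 V → 0.433 mV.

0.433 mV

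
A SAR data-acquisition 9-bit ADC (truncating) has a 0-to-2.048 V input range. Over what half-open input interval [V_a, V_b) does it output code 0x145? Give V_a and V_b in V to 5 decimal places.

[1.30000 V, 1.30400 V)

LSB = 2.048/2^9 = 4.000 mV.
Code 0x145 = 325 decimal.
V_a = V_low + 325·LSB = 1.3 V; V_b = V_low + 326·LSB = 1.304 V.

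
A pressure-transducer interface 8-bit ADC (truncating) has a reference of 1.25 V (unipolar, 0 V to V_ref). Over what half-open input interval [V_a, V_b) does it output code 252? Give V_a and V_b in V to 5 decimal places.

LSB = 1.25/2^8 = 4.883 mV.
V_a = V_low + 252·LSB = 1.23047 V; V_b = V_low + 253·LSB = 1.23535 V.

[1.23047 V, 1.23535 V)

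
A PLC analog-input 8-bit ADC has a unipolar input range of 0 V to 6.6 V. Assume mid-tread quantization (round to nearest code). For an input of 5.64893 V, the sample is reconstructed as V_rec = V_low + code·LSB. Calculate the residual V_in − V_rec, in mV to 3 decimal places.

2.836 mV

LSB = 6.6/2^8 = 25.781 mV.
(5.64893 − 0)/0.0257812 = 219.1100; round gives code 219.
Code 219 maps back to 0 + 219×0.0257812 V = 5.6460938 V.
Error = 5.64893 − 5.6460938 = 0.00283625 V = 2.836 mV.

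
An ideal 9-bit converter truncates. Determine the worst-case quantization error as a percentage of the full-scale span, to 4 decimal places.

0.1953 %

Truncating → worst-case error = 1 LSB = V_FS/2^9, so 100/512 = 0.195312 % of full scale.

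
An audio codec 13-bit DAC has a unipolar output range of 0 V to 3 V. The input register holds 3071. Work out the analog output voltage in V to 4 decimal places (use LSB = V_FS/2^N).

1.1246 V

LSB = 3 V / 2^13 = 366.21 µV.
V_out = 0 + 3071 × 0.000366211 V = 1.12463 V.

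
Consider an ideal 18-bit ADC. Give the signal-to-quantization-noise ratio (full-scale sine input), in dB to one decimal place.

110.1 dB

SNR ≈ 6.02·N + 1.76 dB = 6.02·18 + 1.76 = 110.12 dB.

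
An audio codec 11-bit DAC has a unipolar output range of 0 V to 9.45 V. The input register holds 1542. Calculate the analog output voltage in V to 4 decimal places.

LSB = 9.45 V / 2^11 = 4.614 mV.
V_out = 0 + 1542 × 0.00461426 V = 7.11519 V.

7.1152 V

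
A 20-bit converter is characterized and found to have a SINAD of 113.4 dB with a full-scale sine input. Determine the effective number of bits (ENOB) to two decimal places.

18.54 bits

ENOB = (SINAD − 1.76) / 6.02 = (113.4 − 1.76)/6.02 = 18.545.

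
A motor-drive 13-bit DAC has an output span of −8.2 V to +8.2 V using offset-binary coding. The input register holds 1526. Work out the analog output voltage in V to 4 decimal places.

LSB = 16.4 V / 2^13 = 2.002 mV.
V_out = (−8.2) + 1526 × 0.00200195 V = -5.14502 V.

-5.1450 V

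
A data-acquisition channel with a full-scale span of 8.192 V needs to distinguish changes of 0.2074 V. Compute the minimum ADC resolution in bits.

6 bits

Number of steps required ≥ 8.192 V / 0.2074 V = 39.50.
Need 2^N ≥ 39.50; 2^5 = 32, 2^6 = 64.
Minimum N = 6.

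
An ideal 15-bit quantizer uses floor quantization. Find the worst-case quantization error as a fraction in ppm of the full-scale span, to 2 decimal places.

Truncating → worst-case error = 1 LSB = V_FS/2^15, so 1e+06/32768 = 30.5176 ppm of full scale.

30.52 ppm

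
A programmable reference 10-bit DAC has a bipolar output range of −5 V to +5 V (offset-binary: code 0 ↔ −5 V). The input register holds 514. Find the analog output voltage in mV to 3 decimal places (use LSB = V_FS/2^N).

19.531 mV

LSB = 10 V / 2^10 = 9.766 mV.
V_out = (−5) + 514 × 0.00976562 V = 0.0195312 V.
= 19.531 mV.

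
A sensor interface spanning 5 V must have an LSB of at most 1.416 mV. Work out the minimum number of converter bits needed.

Number of steps required ≥ 5 V / 1.416 mV = 3531.07.
Need 2^N ≥ 3531.07; 2^11 = 2048, 2^12 = 4096.
Minimum N = 12.

12 bits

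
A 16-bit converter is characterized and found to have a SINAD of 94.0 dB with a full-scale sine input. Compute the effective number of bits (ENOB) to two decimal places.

15.32 bits

ENOB = (SINAD − 1.76) / 6.02 = (94.0 − 1.76)/6.02 = 15.322.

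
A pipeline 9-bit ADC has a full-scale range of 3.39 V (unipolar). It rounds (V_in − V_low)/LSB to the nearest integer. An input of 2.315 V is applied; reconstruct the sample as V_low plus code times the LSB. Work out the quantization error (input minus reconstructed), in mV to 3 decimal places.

One LSB is 3.39 V / 512 = 6.621 mV.
(V_in − V_low)/LSB = (2.315 − 0)/0.00662109 = 349.6401 → code 350 (round).
Code 350 maps back to 0 + 350×0.00662109 V = 2.3173828 V.
V_in − V_rec = -0.00238281 V = -2.383 mV.

-2.383 mV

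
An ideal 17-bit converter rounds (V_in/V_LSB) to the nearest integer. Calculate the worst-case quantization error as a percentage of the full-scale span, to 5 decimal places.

0.00038 %

Rounding → worst-case error = ½ LSB = V_FS/2^18, so 100/262144 = 0.00038147 % of full scale.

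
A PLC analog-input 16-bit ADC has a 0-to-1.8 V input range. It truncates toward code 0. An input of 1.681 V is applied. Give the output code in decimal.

With 65536 levels over 1.8 V, one step is 27.47 µV.
(V_in − V_low)/LSB = (1.681 − 0) / 2.74658e-05 = 61203.342.
So the output code is 61203.

code 61203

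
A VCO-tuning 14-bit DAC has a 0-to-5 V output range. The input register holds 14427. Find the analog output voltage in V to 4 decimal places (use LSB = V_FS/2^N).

LSB = 5 V / 2^14 = 305.18 µV.
V_out = 0 + 14427 × 0.000305176 V = 4.40277 V.

4.4028 V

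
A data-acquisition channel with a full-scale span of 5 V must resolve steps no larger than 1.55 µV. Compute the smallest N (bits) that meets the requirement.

Number of steps required ≥ 5 V / 1.55 µV = 3225806.45.
Need 2^N ≥ 3225806.45; 2^21 = 2097152, 2^22 = 4194304.
Minimum N = 22.

22 bits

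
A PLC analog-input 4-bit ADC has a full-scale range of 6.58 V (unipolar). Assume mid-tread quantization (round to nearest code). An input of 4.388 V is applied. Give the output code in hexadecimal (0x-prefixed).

code 0xB (decimal 11)

LSB = 6.58 V / 16 = 411.250 mV.
(V_in − V_low)/LSB = (4.388 − 0) / 0.41125 = 10.670.
Round → code 11.
In hexadecimal (0x-prefixed): 0xB.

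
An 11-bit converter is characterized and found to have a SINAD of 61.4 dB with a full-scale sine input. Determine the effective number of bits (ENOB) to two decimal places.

ENOB = (SINAD − 1.76) / 6.02 = (61.4 − 1.76)/6.02 = 9.907.

9.91 bits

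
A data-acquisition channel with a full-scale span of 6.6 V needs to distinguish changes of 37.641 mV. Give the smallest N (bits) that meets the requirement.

Number of steps required ≥ 6.6 V / 37.641 mV = 175.34.
Need 2^N ≥ 175.34; 2^7 = 128, 2^8 = 256.
Minimum N = 8.

8 bits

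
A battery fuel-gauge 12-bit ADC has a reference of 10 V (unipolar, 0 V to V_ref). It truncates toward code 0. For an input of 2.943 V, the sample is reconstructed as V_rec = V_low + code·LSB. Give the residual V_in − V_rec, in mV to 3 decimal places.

One LSB is 10 V / 4096 = 2.441 mV.
(2.943 − 0)/0.00244141 = 1205.4528; ⌊·⌋ gives code 1205.
Code 1205 maps back to 0 + 1205×0.00244141 V = 2.9418945 V.
Difference: 0.00110547 V → 1.105 mV.

1.105 mV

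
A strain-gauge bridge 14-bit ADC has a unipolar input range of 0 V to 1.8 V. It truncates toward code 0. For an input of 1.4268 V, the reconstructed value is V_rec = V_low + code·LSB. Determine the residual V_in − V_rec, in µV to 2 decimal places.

5.57 µV

One LSB is 1.8 V / 16384 = 109.86 µV.
(1.4268 − 0)/0.000109863 = 12987.0507; ⌊·⌋ gives code 12987.
Reconstructed: 1.4267944 V.
Error = 1.4268 − 1.4267944 = 5.56641e-06 V = 5.57 µV.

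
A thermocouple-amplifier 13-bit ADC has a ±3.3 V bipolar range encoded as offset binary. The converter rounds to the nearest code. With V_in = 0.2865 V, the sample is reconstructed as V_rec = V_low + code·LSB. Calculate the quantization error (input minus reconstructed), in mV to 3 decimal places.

One LSB is 6.6 V / 8192 = 0.806 mV.
(0.2865 − (−3.3))/0.000805664 = 4451.6073; round gives code 4452.
Code 4452 maps back to (−3.3) + 4452×0.000805664 V = 0.28681641 V.
Difference: -0.000316406 V → -0.316 mV.

-0.316 mV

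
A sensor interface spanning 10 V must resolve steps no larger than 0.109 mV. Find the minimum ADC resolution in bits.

Number of steps required ≥ 10 V / 0.109 mV = 91743.12.
Need 2^N ≥ 91743.12; 2^16 = 65536, 2^17 = 131072.
Minimum N = 17.

17 bits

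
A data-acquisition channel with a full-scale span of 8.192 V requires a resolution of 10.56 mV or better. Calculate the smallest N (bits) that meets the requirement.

10 bits

Number of steps required ≥ 8.192 V / 10.56 mV = 775.76.
Need 2^N ≥ 775.76; 2^9 = 512, 2^10 = 1024.
Minimum N = 10.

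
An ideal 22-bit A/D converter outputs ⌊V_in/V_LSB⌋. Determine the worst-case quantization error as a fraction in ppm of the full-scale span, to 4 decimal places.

0.2384 ppm

Truncating → worst-case error = 1 LSB = V_FS/2^22, so 1e+06/4194304 = 0.238419 ppm of full scale.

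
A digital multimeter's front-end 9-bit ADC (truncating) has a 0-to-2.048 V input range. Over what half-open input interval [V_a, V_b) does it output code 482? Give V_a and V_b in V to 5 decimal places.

[1.92800 V, 1.93200 V)

LSB = 2.048/2^9 = 4.000 mV.
V_a = V_low + 482·LSB = 1.928 V; V_b = V_low + 483·LSB = 1.932 V.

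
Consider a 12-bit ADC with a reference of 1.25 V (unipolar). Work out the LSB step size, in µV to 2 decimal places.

305.18 µV

Full-scale span = 1.25 V.
LSB = 1.25 / 2^12 = 1.25 / 4096 = 0.000305176 V = 305.18 µV.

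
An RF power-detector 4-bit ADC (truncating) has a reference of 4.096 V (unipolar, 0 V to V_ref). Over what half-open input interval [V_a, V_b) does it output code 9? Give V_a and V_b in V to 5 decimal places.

[2.30400 V, 2.56000 V)

LSB = 4.096/2^4 = 256.000 mV.
V_a = V_low + 9·LSB = 2.304 V; V_b = V_low + 10·LSB = 2.56 V.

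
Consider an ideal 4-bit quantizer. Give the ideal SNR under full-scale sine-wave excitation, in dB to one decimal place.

SNR ≈ 6.02·N + 1.76 dB = 6.02·4 + 1.76 = 25.84 dB.

25.8 dB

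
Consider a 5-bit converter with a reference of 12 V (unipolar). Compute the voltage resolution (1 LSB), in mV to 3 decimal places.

Full-scale span = 12 V.
LSB = 12 / 2^5 = 12 / 32 = 0.375 V = 375.000 mV.

375.000 mV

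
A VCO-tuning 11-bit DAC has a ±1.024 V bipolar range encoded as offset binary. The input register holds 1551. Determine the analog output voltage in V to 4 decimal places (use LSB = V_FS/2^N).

LSB = 2.048 V / 2^11 = 1.000 mV.
V_out = (−1.024) + 1551 × 0.001 V = 0.527 V.

0.5270 V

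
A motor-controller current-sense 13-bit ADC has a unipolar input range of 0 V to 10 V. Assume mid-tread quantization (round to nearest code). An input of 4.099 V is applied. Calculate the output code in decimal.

code 3358

Full-scale span = 10 V; LSB = 10/2^13 = 1.221 mV.
Input sits at 3357.901 steps above V_low.
Round → code 3358.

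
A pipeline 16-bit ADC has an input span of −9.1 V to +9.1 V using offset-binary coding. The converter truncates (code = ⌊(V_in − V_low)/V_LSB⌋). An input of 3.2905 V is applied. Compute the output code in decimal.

With 65536 levels over 18.2 V, one step is 277.71 µV.
Input sits at 44616.693 steps above V_low.
So the output code is 44616.

code 44616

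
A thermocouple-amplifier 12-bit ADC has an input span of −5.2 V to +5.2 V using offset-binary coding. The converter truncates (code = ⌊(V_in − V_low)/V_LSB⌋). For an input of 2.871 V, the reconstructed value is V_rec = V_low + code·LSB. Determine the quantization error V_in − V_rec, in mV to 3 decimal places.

One LSB is 10.4 V / 4096 = 2.539 mV.
(2.871 − (−5.2))/0.00253906 = 3178.7323; ⌊·⌋ gives code 3178.
Reconstructed: 2.8691406 V.
Error = 2.871 − 2.8691406 = 0.00185937 V = 1.859 mV.

1.859 mV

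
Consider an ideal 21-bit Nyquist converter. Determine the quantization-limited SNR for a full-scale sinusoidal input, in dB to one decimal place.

SNR ≈ 6.02·N + 1.76 dB = 6.02·21 + 1.76 = 128.18 dB.

128.2 dB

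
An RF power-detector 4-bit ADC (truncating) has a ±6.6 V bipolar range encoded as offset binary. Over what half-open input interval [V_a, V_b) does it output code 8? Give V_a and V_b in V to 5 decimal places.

[0.00000 V, 0.82500 V)

LSB = 13.2/2^4 = 0.8250 V.
V_a = V_low + 8·LSB = 0 V; V_b = V_low + 9·LSB = 0.825 V.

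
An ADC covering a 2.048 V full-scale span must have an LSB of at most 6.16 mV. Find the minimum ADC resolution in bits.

9 bits

Number of steps required ≥ 2.048 V / 6.16 mV = 332.47.
Need 2^N ≥ 332.47; 2^8 = 256, 2^9 = 512.
Minimum N = 9.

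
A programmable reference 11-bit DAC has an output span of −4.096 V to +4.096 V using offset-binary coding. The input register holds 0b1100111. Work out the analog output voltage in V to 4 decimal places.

-3.6840 V

LSB = 8.192 V / 2^11 = 4.000 mV.
Code 0b1100111 = 103 decimal.
V_out = (−4.096) + 103 × 0.004 V = -3.684 V.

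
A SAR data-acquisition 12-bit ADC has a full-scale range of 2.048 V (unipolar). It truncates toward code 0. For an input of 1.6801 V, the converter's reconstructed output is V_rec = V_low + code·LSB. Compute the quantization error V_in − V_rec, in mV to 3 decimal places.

Step size: 2.048 V ÷ 2^12 = 0.500 mV.
(V_in − V_low)/LSB = (1.6801 − 0)/0.0005 = 3360.2000 → code 3360 (floor).
V_rec = 0 + 3360·0.0005 = 1.68 V.
Error = 1.6801 − 1.68 = 0.0001 V = 0.100 mV.

0.100 mV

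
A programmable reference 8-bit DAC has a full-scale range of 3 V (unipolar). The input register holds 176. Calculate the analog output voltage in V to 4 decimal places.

2.0625 V

LSB = 3 V / 2^8 = 11.719 mV.
V_out = 0 + 176 × 0.0117188 V = 2.0625 V.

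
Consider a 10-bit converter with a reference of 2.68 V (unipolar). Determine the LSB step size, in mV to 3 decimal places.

Full-scale span = 2.68 V.
LSB = 2.68 / 2^10 = 2.68 / 1024 = 0.00261719 V = 2.617 mV.

2.617 mV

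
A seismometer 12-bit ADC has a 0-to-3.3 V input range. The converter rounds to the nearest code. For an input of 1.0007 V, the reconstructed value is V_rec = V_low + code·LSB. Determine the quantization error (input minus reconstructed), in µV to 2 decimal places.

65.23 µV

LSB = 3.3/2^12 = 0.806 mV.
(1.0007 − 0)/0.000805664 = 1242.0810; round gives code 1242.
Code 1242 maps back to 0 + 1242×0.000805664 V = 1.0006348 V.
Error = 1.0007 − 1.0006348 = 6.52344e-05 V = 65.23 µV.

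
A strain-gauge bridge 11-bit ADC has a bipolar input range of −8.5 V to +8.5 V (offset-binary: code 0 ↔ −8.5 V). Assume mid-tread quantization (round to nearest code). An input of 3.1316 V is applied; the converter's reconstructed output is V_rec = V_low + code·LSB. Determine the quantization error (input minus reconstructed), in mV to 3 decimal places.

2.205 mV

Step size: 17 V ÷ 2^11 = 8.301 mV.
(3.1316 − (−8.5))/0.00830078 = 1401.2657; round gives code 1401.
V_rec = (−8.5) + 1401·0.00830078 = 3.1293945 V.
V_in − V_rec = 0.00220547 V = 2.205 mV.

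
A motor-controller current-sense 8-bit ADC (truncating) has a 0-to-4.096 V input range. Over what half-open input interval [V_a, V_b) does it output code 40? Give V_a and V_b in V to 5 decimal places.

[0.64000 V, 0.65600 V)

LSB = 4.096/2^8 = 16.000 mV.
V_a = V_low + 40·LSB = 0.64 V; V_b = V_low + 41·LSB = 0.656 V.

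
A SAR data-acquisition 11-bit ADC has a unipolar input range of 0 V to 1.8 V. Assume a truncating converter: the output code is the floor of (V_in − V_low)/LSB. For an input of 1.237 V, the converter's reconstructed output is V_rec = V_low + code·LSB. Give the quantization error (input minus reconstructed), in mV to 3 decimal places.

0.379 mV

LSB = 1.8/2^11 = 0.879 mV.
(1.237 − 0)/0.000878906 = 1407.4311; ⌊·⌋ gives code 1407.
V_rec = 0 + 1407·0.000878906 = 1.2366211 V.
V_in − V_rec = 0.000378906 V = 0.379 mV.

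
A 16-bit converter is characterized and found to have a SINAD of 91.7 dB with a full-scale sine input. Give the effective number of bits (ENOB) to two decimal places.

14.94 bits

ENOB = (SINAD − 1.76) / 6.02 = (91.7 − 1.76)/6.02 = 14.940.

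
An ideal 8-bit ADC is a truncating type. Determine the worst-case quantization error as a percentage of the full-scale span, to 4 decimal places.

0.3906 %

Truncating → worst-case error = 1 LSB = V_FS/2^8, so 100/256 = 0.390625 % of full scale.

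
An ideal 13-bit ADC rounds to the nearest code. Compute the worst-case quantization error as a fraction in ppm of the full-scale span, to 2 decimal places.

61.04 ppm

Rounding → worst-case error = ½ LSB = V_FS/2^14, so 1e+06/16384 = 61.0352 ppm of full scale.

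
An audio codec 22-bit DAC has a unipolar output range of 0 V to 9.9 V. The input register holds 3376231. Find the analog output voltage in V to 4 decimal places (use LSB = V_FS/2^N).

7.9691 V

LSB = 9.9 V / 2^22 = 2.36 µV.
V_out = 0 + 3376231 × 2.36034e-06 V = 7.96907 V.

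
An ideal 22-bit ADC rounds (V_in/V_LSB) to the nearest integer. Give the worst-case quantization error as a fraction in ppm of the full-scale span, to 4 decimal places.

Rounding → worst-case error = ½ LSB = V_FS/2^23, so 1e+06/8388608 = 0.119209 ppm of full scale.

0.1192 ppm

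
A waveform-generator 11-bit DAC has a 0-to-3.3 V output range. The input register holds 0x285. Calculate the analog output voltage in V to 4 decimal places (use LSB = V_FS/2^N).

LSB = 3.3 V / 2^11 = 1.611 mV.
Code 0x285 = 645 decimal.
V_out = 0 + 645 × 0.00161133 V = 1.03931 V.

1.0393 V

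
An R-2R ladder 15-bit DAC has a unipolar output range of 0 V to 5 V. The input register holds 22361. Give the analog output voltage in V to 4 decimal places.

3.4120 V

LSB = 5 V / 2^15 = 152.59 µV.
V_out = 0 + 22361 × 0.000152588 V = 3.41202 V.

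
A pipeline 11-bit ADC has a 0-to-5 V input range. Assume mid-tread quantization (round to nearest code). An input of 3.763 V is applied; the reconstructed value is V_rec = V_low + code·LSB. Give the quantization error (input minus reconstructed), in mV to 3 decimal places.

0.793 mV

LSB = 5/2^11 = 2.441 mV.
(3.763 − 0)/0.00244141 = 1541.3248; round gives code 1541.
V_rec = 0 + 1541·0.00244141 = 3.762207 V.
Error = 3.763 − 3.762207 = 0.000792969 V = 0.793 mV.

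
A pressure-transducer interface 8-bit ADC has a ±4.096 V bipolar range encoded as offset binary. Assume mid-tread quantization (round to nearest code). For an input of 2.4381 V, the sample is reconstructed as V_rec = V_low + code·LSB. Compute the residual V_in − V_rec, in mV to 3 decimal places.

LSB = 8.192/2^8 = 32.000 mV.
(2.4381 − (−4.096))/0.032 = 204.1906; round gives code 204.
Reconstructed: 2.432 V.
Error = 2.4381 − 2.432 = 0.0061 V = 6.100 mV.

6.100 mV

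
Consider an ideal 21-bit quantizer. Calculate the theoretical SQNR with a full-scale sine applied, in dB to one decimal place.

SNR ≈ 6.02·N + 1.76 dB = 6.02·21 + 1.76 = 128.18 dB.

128.2 dB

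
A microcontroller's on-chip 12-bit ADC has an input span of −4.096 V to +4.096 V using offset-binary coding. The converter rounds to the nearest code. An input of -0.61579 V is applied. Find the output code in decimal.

With 4096 levels over 8.192 V, one step is 2.000 mV.
(V_in − V_low)/LSB = (-0.61579 − (−4.096)) / 0.002 = 1740.105.
round(1740.105) = 1740.

code 1740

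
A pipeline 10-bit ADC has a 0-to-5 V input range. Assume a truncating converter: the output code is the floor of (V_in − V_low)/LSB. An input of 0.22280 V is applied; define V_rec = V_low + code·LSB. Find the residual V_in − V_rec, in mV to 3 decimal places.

Step size: 5 V ÷ 2^10 = 4.883 mV.
(0.22280 − 0)/0.00488281 = 45.6294; ⌊·⌋ gives code 45.
V_rec = 0 + 45·0.00488281 = 0.21972656 V.
Difference: 0.00307344 V → 3.073 mV.

3.073 mV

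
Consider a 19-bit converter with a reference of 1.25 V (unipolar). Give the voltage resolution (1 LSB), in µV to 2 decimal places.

Full-scale span = 1.25 V.
LSB = 1.25 / 2^19 = 1.25 / 524288 = 2.38419e-06 V = 2.38 µV.

2.38 µV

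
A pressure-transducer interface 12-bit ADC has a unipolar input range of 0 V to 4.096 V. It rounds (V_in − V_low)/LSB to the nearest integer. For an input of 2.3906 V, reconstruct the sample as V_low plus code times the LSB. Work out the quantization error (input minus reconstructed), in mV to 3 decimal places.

LSB = 4.096/2^12 = 1.000 mV.
Scaled input = 2390.6000 LSBs, so code = 2391.
Reconstructed: 2.391 V.
Error = 2.3906 − 2.391 = -0.0004 V = -0.400 mV.

-0.400 mV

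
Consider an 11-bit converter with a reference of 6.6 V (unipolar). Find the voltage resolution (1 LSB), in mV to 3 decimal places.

Full-scale span = 6.6 V.
LSB = 6.6 / 2^11 = 6.6 / 2048 = 0.00322266 V = 3.223 mV.

3.223 mV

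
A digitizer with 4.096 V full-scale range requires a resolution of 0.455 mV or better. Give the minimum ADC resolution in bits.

14 bits

Number of steps required ≥ 4.096 V / 0.455 mV = 9002.20.
Need 2^N ≥ 9002.20; 2^13 = 8192, 2^14 = 16384.
Minimum N = 14.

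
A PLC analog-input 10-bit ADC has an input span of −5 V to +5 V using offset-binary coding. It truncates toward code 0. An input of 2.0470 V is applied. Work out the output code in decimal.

LSB = 10 V / 1024 = 9.766 mV.
Input sits at 721.613 steps above V_low.
Floor → code 721.

code 721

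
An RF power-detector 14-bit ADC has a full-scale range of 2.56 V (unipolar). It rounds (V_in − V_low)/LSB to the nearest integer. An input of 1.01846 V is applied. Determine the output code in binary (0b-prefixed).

Full-scale span = 2.56 V; LSB = 2.56/2^14 = 156.25 µV.
(1.01846 − 0) / 0.00015625 = 6518.144 LSBs.
round(6518.144) = 6518.
In binary (0b-prefixed): 0b1100101110110.

code 0b1100101110110 (decimal 6518)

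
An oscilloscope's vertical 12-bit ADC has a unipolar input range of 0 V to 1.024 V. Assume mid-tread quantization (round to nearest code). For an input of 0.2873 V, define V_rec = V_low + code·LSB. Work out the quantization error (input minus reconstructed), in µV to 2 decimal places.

One LSB is 1.024 V / 4096 = 250.00 µV.
Scaled input = 1149.2000 LSBs, so code = 1149.
Reconstructed: 0.28725 V.
V_in − V_rec = 5e-05 V = 50.00 µV.

50.00 µV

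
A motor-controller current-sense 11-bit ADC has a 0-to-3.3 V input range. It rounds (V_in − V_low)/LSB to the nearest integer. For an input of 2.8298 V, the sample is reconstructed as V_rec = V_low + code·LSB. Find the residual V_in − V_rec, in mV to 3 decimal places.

One LSB is 3.3 V / 2048 = 1.611 mV.
(2.8298 − 0)/0.00161133 = 1756.1910; round gives code 1756.
Code 1756 maps back to 0 + 1756×0.00161133 V = 2.8294922 V.
V_in − V_rec = 0.000307812 V = 0.308 mV.

0.308 mV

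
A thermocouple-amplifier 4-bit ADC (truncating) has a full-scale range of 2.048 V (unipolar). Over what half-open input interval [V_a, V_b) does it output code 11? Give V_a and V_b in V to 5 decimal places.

[1.40800 V, 1.53600 V)

LSB = 2.048/2^4 = 128.000 mV.
V_a = V_low + 11·LSB = 1.408 V; V_b = V_low + 12·LSB = 1.536 V.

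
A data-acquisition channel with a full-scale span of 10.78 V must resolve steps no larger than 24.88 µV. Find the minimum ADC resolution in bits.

Number of steps required ≥ 10.78 V / 24.88 µV = 433279.74.
Need 2^N ≥ 433279.74; 2^18 = 262144, 2^19 = 524288.
Minimum N = 19.

19 bits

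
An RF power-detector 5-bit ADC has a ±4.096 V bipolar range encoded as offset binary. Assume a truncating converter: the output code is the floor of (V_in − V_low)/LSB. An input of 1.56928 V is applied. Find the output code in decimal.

With 32 levels over 8.192 V, one step is 256.000 mV.
Input sits at 22.130 steps above V_low.
⌊·⌋(22.130) = 22.

code 22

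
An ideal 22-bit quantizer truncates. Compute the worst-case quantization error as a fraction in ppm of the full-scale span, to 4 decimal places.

Truncating → worst-case error = 1 LSB = V_FS/2^22, so 1e+06/4194304 = 0.238419 ppm of full scale.

0.2384 ppm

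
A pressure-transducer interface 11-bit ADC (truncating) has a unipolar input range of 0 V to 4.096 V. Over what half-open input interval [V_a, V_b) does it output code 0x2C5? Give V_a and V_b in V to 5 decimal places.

LSB = 4.096/2^11 = 2.000 mV.
Code 0x2C5 = 709 decimal.
V_a = V_low + 709·LSB = 1.418 V; V_b = V_low + 710·LSB = 1.42 V.

[1.41800 V, 1.42000 V)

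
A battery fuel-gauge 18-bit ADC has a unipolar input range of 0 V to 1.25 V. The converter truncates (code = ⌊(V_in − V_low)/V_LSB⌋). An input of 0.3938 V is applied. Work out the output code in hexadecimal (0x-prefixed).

code 0x14299 (decimal 82585)

LSB = 1.25 V / 262144 = 4.77 µV.
Input sits at 82585.846 steps above V_low.
⌊·⌋(82585.846) = 82585.
In hexadecimal (0x-prefixed): 0x14299.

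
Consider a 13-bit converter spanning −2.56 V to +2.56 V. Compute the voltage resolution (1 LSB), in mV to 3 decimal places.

0.625 mV

Full-scale span = 5.12 V.
LSB = 5.12 / 2^13 = 5.12 / 8192 = 0.000625 V = 0.625 mV.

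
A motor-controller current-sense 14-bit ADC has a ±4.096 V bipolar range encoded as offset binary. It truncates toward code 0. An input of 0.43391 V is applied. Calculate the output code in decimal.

code 9059

LSB = 8.192 V / 16384 = 0.500 mV.
(0.43391 − (−4.096)) / 0.0005 = 9059.820 LSBs.
So the output code is 9059.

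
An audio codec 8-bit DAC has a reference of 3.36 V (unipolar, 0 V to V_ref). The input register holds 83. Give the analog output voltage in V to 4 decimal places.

1.0894 V

LSB = 3.36 V / 2^8 = 13.125 mV.
V_out = 0 + 83 × 0.013125 V = 1.08937 V.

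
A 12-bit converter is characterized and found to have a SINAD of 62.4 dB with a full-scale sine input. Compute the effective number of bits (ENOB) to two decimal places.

10.07 bits

ENOB = (SINAD − 1.76) / 6.02 = (62.4 − 1.76)/6.02 = 10.073.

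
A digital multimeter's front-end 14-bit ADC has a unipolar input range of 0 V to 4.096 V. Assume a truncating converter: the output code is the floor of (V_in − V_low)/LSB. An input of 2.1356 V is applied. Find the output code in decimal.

LSB = 4.096 V / 16384 = 250.00 µV.
(2.1356 − 0) / 0.00025 = 8542.400 LSBs.
Floor → code 8542.

code 8542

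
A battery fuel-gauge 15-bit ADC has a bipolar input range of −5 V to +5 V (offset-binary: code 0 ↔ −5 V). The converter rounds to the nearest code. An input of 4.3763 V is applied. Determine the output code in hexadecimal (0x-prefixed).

code 0x7804 (decimal 30724)

LSB = 10 V / 32768 = 305.18 µV.
(4.3763 − (−5)) / 0.000305176 = 30724.260 LSBs.
round(30724.260) = 30724.
In hexadecimal (0x-prefixed): 0x7804.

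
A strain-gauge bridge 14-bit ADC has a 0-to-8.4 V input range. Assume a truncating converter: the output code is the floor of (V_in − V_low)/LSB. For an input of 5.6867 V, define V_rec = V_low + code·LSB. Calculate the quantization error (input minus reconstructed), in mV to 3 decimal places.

LSB = 8.4/2^14 = 0.513 mV.
(V_in − V_low)/LSB = (5.6867 − 0)/0.000512695 = 11091.7730 → code 11091 (floor).
Reconstructed: 5.6863037 V.
Error = 5.6867 − 5.6863037 = 0.000396289 V = 0.396 mV.

0.396 mV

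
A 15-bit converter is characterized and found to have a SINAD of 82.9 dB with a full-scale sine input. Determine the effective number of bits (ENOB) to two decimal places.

13.48 bits

ENOB = (SINAD − 1.76) / 6.02 = (82.9 − 1.76)/6.02 = 13.478.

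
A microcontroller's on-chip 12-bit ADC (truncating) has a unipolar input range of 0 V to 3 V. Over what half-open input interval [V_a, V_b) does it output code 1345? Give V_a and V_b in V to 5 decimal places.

LSB = 3/2^12 = 0.732 mV.
V_a = V_low + 1345·LSB = 0.985107 V; V_b = V_low + 1346·LSB = 0.98584 V.

[0.98511 V, 0.98584 V)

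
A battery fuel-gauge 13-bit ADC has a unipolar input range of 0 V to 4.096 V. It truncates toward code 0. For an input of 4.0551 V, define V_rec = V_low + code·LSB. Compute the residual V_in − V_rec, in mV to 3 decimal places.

0.100 mV

Step size: 4.096 V ÷ 2^13 = 0.500 mV.
(4.0551 − 0)/0.0005 = 8110.2000; ⌊·⌋ gives code 8110.
Code 8110 maps back to 0 + 8110×0.0005 V = 4.055 V.
V_in − V_rec = 0.0001 V = 0.100 mV.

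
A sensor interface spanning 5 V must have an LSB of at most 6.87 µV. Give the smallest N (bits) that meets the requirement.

Number of steps required ≥ 5 V / 6.87 µV = 727802.04.
Need 2^N ≥ 727802.04; 2^19 = 524288, 2^20 = 1048576.
Minimum N = 20.

20 bits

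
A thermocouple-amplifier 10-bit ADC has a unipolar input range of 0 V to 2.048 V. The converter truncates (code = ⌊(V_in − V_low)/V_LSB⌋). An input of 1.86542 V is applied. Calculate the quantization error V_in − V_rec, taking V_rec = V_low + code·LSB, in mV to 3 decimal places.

One LSB is 2.048 V / 1024 = 2.000 mV.
Scaled input = 932.7100 LSBs, so code = 932.
Reconstructed: 1.864 V.
Error = 1.86542 − 1.864 = 0.00142 V = 1.420 mV.

1.420 mV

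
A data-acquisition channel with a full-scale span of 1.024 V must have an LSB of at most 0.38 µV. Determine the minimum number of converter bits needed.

22 bits

Number of steps required ≥ 1.024 V / 0.38 µV = 2694736.84.
Need 2^N ≥ 2694736.84; 2^21 = 2097152, 2^22 = 4194304.
Minimum N = 22.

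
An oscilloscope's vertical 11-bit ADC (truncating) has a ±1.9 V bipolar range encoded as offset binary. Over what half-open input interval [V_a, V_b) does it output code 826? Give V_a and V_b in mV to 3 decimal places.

[-367.383 mV, -365.527 mV)

LSB = 3.8/2^11 = 1.855 mV.
V_a = V_low + 826·LSB = -0.367383 V; V_b = V_low + 827·LSB = -0.365527 V.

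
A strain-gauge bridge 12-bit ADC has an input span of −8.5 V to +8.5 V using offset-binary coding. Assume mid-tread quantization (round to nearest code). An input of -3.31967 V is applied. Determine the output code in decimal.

code 1248

With 4096 levels over 17 V, one step is 4.150 mV.
(-3.31967 − (−8.5)) / 0.00415039 = 1248.155 LSBs.
So the output code is 1248.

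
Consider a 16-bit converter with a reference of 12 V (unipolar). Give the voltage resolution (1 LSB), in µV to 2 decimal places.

183.11 µV

Full-scale span = 12 V.
LSB = 12 / 2^16 = 12 / 65536 = 0.000183105 V = 183.11 µV.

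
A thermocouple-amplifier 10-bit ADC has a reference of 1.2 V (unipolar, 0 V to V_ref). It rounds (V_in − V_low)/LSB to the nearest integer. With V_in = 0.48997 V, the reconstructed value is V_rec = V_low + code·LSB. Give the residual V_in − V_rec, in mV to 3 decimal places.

0.126 mV

LSB = 1.2/2^10 = 1.172 mV.
(0.48997 − 0)/0.00117187 = 418.1077; round gives code 418.
Reconstructed: 0.48984375 V.
Difference: 0.00012625 V → 0.126 mV.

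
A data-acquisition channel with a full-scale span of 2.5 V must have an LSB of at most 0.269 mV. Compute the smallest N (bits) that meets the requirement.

14 bits

Number of steps required ≥ 2.5 V / 0.269 mV = 9293.68.
Need 2^N ≥ 9293.68; 2^13 = 8192, 2^14 = 16384.
Minimum N = 14.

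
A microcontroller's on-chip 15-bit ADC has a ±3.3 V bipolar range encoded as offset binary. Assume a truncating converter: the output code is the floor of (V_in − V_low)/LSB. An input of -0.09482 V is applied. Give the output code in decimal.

With 32768 levels over 6.6 V, one step is 201.42 µV.
(-0.09482 − (−3.3)) / 0.000201416 = 15913.233 LSBs.
Floor → code 15913.

code 15913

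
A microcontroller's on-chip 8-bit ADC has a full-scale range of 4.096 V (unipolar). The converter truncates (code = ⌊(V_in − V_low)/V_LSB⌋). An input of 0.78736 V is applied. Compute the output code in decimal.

code 49

LSB = 4.096 V / 256 = 16.000 mV.
Input sits at 49.210 steps above V_low.
So the output code is 49.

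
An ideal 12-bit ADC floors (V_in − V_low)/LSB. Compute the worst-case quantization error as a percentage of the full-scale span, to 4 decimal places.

Truncating → worst-case error = 1 LSB = V_FS/2^12, so 100/4096 = 0.0244141 % of full scale.

0.0244 %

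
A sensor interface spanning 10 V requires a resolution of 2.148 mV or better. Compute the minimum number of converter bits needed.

Number of steps required ≥ 10 V / 2.148 mV = 4655.49.
Need 2^N ≥ 4655.49; 2^12 = 4096, 2^13 = 8192.
Minimum N = 13.

13 bits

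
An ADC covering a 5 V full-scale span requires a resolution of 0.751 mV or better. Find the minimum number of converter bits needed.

13 bits

Number of steps required ≥ 5 V / 0.751 mV = 6657.79.
Need 2^N ≥ 6657.79; 2^12 = 4096, 2^13 = 8192.
Minimum N = 13.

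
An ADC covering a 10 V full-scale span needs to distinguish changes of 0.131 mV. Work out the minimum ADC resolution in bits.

17 bits

Number of steps required ≥ 10 V / 0.131 mV = 76335.88.
Need 2^N ≥ 76335.88; 2^16 = 65536, 2^17 = 131072.
Minimum N = 17.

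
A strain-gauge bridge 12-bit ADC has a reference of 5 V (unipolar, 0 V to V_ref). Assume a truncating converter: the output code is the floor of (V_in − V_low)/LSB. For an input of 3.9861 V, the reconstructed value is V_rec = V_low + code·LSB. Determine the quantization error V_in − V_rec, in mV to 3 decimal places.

0.504 mV

LSB = 5/2^12 = 1.221 mV.
(V_in − V_low)/LSB = (3.9861 − 0)/0.0012207 = 3265.4131 → code 3265 (floor).
Reconstructed: 3.9855957 V.
Error = 3.9861 − 3.9855957 = 0.000504297 V = 0.504 mV.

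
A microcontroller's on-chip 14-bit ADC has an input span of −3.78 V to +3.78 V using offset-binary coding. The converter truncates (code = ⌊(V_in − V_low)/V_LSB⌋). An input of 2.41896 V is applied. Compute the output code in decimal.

LSB = 7.56 V / 16384 = 461.43 µV.
Input sits at 13434.360 steps above V_low.
So the output code is 13434.

code 13434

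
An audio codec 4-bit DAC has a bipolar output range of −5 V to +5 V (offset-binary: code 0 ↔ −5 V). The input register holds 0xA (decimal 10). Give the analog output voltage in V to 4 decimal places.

LSB = 10 V / 2^4 = 0.6250 V.
Code 0xA = 10 decimal.
V_out = (−5) + 10 × 0.625 V = 1.25 V.

1.2500 V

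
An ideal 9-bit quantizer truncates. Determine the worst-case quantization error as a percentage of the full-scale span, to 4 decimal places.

0.1953 %

Truncating → worst-case error = 1 LSB = V_FS/2^9, so 100/512 = 0.195312 % of full scale.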